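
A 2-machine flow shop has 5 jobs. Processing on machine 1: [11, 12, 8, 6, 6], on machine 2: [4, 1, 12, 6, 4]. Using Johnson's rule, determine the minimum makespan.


Apply Johnson's rule:
  Group 1 (a <= b): [(4, 6, 6), (3, 8, 12)]
  Group 2 (a > b): [(1, 11, 4), (5, 6, 4), (2, 12, 1)]
Optimal job order: [4, 3, 1, 5, 2]
Schedule:
  Job 4: M1 done at 6, M2 done at 12
  Job 3: M1 done at 14, M2 done at 26
  Job 1: M1 done at 25, M2 done at 30
  Job 5: M1 done at 31, M2 done at 35
  Job 2: M1 done at 43, M2 done at 44
Makespan = 44

44


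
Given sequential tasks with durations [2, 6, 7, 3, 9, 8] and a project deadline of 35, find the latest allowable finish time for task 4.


LF(activity 4) = deadline - sum of successor durations
Successors: activities 5 through 6 with durations [9, 8]
Sum of successor durations = 17
LF = 35 - 17 = 18

18


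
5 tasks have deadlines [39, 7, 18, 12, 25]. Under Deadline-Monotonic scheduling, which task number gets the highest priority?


Sort tasks by relative deadline (ascending):
  Task 2: deadline = 7
  Task 4: deadline = 12
  Task 3: deadline = 18
  Task 5: deadline = 25
  Task 1: deadline = 39
Priority order (highest first): [2, 4, 3, 5, 1]
Highest priority task = 2

2


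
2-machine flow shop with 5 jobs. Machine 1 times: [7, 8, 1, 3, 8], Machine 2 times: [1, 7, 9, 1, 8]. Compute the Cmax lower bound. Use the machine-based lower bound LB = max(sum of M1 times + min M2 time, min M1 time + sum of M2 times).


LB1 = sum(M1 times) + min(M2 times) = 27 + 1 = 28
LB2 = min(M1 times) + sum(M2 times) = 1 + 26 = 27
Lower bound = max(LB1, LB2) = max(28, 27) = 28

28


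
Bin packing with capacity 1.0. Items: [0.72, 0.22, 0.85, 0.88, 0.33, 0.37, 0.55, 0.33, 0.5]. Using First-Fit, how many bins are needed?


Place items sequentially using First-Fit:
  Item 0.72 -> new Bin 1
  Item 0.22 -> Bin 1 (now 0.94)
  Item 0.85 -> new Bin 2
  Item 0.88 -> new Bin 3
  Item 0.33 -> new Bin 4
  Item 0.37 -> Bin 4 (now 0.7)
  Item 0.55 -> new Bin 5
  Item 0.33 -> Bin 5 (now 0.88)
  Item 0.5 -> new Bin 6
Total bins used = 6

6


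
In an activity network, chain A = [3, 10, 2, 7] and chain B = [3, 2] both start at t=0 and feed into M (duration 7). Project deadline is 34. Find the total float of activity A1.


Forward pass: ES(A1) = sum of predecessors on chain A = 0
EF = ES + duration = 0 + 3 = 3
Backward pass: LF(M) = deadline = 34; LS(M) = 34 - 7 = 27
LF(A1) = LS(M) - sum(successors on chain A) = 27 - 19 = 8
LS = LF - duration = 8 - 3 = 5
Total float = LS - ES = 5 - 0 = 5

5


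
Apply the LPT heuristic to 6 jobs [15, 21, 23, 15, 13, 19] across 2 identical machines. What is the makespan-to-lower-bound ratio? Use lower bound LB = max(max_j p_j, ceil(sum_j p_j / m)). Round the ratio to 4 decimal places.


LPT order: [23, 21, 19, 15, 15, 13]
Machine loads after assignment: [53, 53]
LPT makespan = 53
Lower bound = max(max_job, ceil(total/2)) = max(23, 53) = 53
Ratio = 53 / 53 = 1.0

1.0


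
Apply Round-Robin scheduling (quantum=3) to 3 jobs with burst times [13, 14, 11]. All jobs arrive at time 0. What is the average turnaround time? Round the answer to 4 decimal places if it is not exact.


Time quantum = 3
Execution trace:
  J1 runs 3 units, time = 3
  J2 runs 3 units, time = 6
  J3 runs 3 units, time = 9
  J1 runs 3 units, time = 12
  J2 runs 3 units, time = 15
  J3 runs 3 units, time = 18
  J1 runs 3 units, time = 21
  J2 runs 3 units, time = 24
  J3 runs 3 units, time = 27
  J1 runs 3 units, time = 30
  J2 runs 3 units, time = 33
  J3 runs 2 units, time = 35
  J1 runs 1 units, time = 36
  J2 runs 2 units, time = 38
Finish times: [36, 38, 35]
Average turnaround = 109/3 = 36.3333

36.3333


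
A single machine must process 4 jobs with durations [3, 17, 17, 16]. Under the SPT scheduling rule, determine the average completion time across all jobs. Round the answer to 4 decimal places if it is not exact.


Sort jobs by processing time (SPT order): [3, 16, 17, 17]
Compute completion times sequentially:
  Job 1: processing = 3, completes at 3
  Job 2: processing = 16, completes at 19
  Job 3: processing = 17, completes at 36
  Job 4: processing = 17, completes at 53
Sum of completion times = 111
Average completion time = 111/4 = 27.75

27.75


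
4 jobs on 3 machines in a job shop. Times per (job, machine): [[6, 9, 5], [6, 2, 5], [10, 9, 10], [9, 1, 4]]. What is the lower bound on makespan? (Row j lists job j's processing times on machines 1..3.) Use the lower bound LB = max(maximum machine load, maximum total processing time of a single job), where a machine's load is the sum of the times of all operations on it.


Machine loads:
  Machine 1: 6 + 6 + 10 + 9 = 31
  Machine 2: 9 + 2 + 9 + 1 = 21
  Machine 3: 5 + 5 + 10 + 4 = 24
Max machine load = 31
Job totals:
  Job 1: 20
  Job 2: 13
  Job 3: 29
  Job 4: 14
Max job total = 29
Lower bound = max(31, 29) = 31

31


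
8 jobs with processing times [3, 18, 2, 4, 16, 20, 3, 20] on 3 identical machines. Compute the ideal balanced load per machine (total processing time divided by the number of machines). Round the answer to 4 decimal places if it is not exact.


Total processing time = 3 + 18 + 2 + 4 + 16 + 20 + 3 + 20 = 86
Number of machines = 3
Ideal balanced load = 86 / 3 = 28.6667

28.6667


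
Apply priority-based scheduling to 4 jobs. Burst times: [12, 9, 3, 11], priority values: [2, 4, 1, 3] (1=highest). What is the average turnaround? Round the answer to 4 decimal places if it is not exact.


Sort by priority (ascending = highest first):
Order: [(1, 3), (2, 12), (3, 11), (4, 9)]
Completion times:
  Priority 1, burst=3, C=3
  Priority 2, burst=12, C=15
  Priority 3, burst=11, C=26
  Priority 4, burst=9, C=35
Average turnaround = 79/4 = 19.75

19.75


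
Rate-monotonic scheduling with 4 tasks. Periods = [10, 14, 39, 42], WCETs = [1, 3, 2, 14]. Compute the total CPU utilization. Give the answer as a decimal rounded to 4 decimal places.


Compute individual utilizations (exact fractions):
  Task 1: C/T = 1/10 (approx. 0.1)
  Task 2: C/T = 3/14 (approx. 0.2143)
  Task 3: C/T = 2/39 (approx. 0.0513)
  Task 4: C/T = 14/42 = 1/3 (approx. 0.3333)
Total utilization U = 1/10 + 3/14 + 2/39 + 1/3 = 318/455
Rounded to 4 decimal places: U = 0.6989
RM (Liu & Layland) bound for 4 tasks = 0.756828; compare with U = 318/455 (approx. 0.698901)
U <= bound, so schedulable by RM sufficient condition.

0.6989


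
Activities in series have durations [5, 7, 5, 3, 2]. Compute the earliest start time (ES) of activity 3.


Activity 3 starts after activities 1 through 2 complete.
Predecessor durations: [5, 7]
ES = 5 + 7 = 12

12


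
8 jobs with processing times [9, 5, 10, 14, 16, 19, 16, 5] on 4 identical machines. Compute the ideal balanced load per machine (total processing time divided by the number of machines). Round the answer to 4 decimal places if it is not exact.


Total processing time = 9 + 5 + 10 + 14 + 16 + 19 + 16 + 5 = 94
Number of machines = 4
Ideal balanced load = 94 / 4 = 23.5

23.5


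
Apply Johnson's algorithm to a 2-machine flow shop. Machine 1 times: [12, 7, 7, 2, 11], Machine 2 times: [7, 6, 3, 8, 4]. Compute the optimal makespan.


Apply Johnson's rule:
  Group 1 (a <= b): [(4, 2, 8)]
  Group 2 (a > b): [(1, 12, 7), (2, 7, 6), (5, 11, 4), (3, 7, 3)]
Optimal job order: [4, 1, 2, 5, 3]
Schedule:
  Job 4: M1 done at 2, M2 done at 10
  Job 1: M1 done at 14, M2 done at 21
  Job 2: M1 done at 21, M2 done at 27
  Job 5: M1 done at 32, M2 done at 36
  Job 3: M1 done at 39, M2 done at 42
Makespan = 42

42


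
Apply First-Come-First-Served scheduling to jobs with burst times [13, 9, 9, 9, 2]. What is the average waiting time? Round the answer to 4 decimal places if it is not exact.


FCFS order (as given): [13, 9, 9, 9, 2]
Waiting times:
  Job 1: wait = 0
  Job 2: wait = 13
  Job 3: wait = 22
  Job 4: wait = 31
  Job 5: wait = 40
Sum of waiting times = 106
Average waiting time = 106/5 = 21.2

21.2


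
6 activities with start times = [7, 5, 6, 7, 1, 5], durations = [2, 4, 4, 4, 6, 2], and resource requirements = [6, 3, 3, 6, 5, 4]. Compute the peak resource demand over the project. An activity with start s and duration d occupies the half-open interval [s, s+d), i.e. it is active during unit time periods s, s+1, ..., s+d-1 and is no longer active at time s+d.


Each activity i is active on [start_i, start_i + duration_i).
Compute total resource usage per time slot:
  t=0: active resources = [], total = 0
  t=1: active resources = [5], total = 5
  t=2: active resources = [5], total = 5
  t=3: active resources = [5], total = 5
  t=4: active resources = [5], total = 5
  t=5: active resources = [3, 5, 4], total = 12
  t=6: active resources = [3, 3, 5, 4], total = 15
  t=7: active resources = [6, 3, 3, 6], total = 18
  t=8: active resources = [6, 3, 3, 6], total = 18
  t=9: active resources = [3, 6], total = 9
  t=10: active resources = [6], total = 6
Peak resource demand = 18

18


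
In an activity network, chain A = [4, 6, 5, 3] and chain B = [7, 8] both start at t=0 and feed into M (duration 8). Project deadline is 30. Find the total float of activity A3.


Forward pass: ES(A3) = sum of predecessors on chain A = 10
EF = ES + duration = 10 + 5 = 15
Backward pass: LF(M) = deadline = 30; LS(M) = 30 - 8 = 22
LF(A3) = LS(M) - sum(successors on chain A) = 22 - 3 = 19
LS = LF - duration = 19 - 5 = 14
Total float = LS - ES = 14 - 10 = 4

4


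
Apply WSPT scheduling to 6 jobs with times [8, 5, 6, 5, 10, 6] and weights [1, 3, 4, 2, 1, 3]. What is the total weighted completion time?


Compute p/w ratios and sort ascending (WSPT): [(6, 4), (5, 3), (6, 3), (5, 2), (8, 1), (10, 1)]
Compute weighted completion times:
  Job (p=6,w=4): C=6, w*C=4*6=24
  Job (p=5,w=3): C=11, w*C=3*11=33
  Job (p=6,w=3): C=17, w*C=3*17=51
  Job (p=5,w=2): C=22, w*C=2*22=44
  Job (p=8,w=1): C=30, w*C=1*30=30
  Job (p=10,w=1): C=40, w*C=1*40=40
Total weighted completion time = 222

222


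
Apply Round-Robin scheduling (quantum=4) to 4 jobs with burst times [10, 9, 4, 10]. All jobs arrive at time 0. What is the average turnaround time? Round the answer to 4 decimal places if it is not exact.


Time quantum = 4
Execution trace:
  J1 runs 4 units, time = 4
  J2 runs 4 units, time = 8
  J3 runs 4 units, time = 12
  J4 runs 4 units, time = 16
  J1 runs 4 units, time = 20
  J2 runs 4 units, time = 24
  J4 runs 4 units, time = 28
  J1 runs 2 units, time = 30
  J2 runs 1 units, time = 31
  J4 runs 2 units, time = 33
Finish times: [30, 31, 12, 33]
Average turnaround = 106/4 = 26.5

26.5


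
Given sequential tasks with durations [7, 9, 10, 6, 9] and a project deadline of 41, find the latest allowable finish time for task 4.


LF(activity 4) = deadline - sum of successor durations
Successors: activities 5 through 5 with durations [9]
Sum of successor durations = 9
LF = 41 - 9 = 32

32


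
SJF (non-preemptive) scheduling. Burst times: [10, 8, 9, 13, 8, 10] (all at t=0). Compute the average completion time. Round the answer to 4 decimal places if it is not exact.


SJF order (ascending): [8, 8, 9, 10, 10, 13]
Completion times:
  Job 1: burst=8, C=8
  Job 2: burst=8, C=16
  Job 3: burst=9, C=25
  Job 4: burst=10, C=35
  Job 5: burst=10, C=45
  Job 6: burst=13, C=58
Average completion = 187/6 = 31.1667

31.1667


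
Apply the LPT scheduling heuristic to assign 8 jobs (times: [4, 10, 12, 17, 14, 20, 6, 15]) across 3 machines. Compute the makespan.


Sort jobs in decreasing order (LPT): [20, 17, 15, 14, 12, 10, 6, 4]
Assign each job to the least loaded machine:
  Machine 1: jobs [20, 10], load = 30
  Machine 2: jobs [17, 12, 6], load = 35
  Machine 3: jobs [15, 14, 4], load = 33
Makespan = max load = 35

35


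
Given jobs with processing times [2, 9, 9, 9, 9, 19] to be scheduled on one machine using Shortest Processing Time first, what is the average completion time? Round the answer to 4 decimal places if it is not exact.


Sort jobs by processing time (SPT order): [2, 9, 9, 9, 9, 19]
Compute completion times sequentially:
  Job 1: processing = 2, completes at 2
  Job 2: processing = 9, completes at 11
  Job 3: processing = 9, completes at 20
  Job 4: processing = 9, completes at 29
  Job 5: processing = 9, completes at 38
  Job 6: processing = 19, completes at 57
Sum of completion times = 157
Average completion time = 157/6 = 26.1667

26.1667


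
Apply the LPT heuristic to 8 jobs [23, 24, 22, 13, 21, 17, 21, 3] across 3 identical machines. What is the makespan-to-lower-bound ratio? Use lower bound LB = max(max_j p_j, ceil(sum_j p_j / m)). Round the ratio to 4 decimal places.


LPT order: [24, 23, 22, 21, 21, 17, 13, 3]
Machine loads after assignment: [54, 44, 46]
LPT makespan = 54
Lower bound = max(max_job, ceil(total/3)) = max(24, 48) = 48
Ratio = 54 / 48 = 1.125

1.125


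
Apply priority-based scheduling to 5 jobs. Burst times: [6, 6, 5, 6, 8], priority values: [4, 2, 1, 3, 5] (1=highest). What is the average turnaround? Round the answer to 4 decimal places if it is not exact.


Sort by priority (ascending = highest first):
Order: [(1, 5), (2, 6), (3, 6), (4, 6), (5, 8)]
Completion times:
  Priority 1, burst=5, C=5
  Priority 2, burst=6, C=11
  Priority 3, burst=6, C=17
  Priority 4, burst=6, C=23
  Priority 5, burst=8, C=31
Average turnaround = 87/5 = 17.4

17.4


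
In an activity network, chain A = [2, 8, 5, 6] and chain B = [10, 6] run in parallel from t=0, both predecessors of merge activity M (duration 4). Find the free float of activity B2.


ES(B2) = sum of predecessors on chain B = 10
EF(B2) = ES + duration = 10 + 6 = 16
Successor of B2 is M. ES(M) = max(sum(A), sum(B)) = max(21, 16) = 21
Free float = ES(successor) - EF(current) = 21 - 16 = 5

5


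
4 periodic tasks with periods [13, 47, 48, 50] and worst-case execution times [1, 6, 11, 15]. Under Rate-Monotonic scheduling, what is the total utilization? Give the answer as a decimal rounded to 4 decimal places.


Compute individual utilizations (exact fractions):
  Task 1: C/T = 1/13 (approx. 0.0769)
  Task 2: C/T = 6/47 (approx. 0.1277)
  Task 3: C/T = 11/48 (approx. 0.2292)
  Task 4: C/T = 15/50 = 3/10 (approx. 0.3)
Total utilization U = 1/13 + 6/47 + 11/48 + 3/10 = 107597/146640
Rounded to 4 decimal places: U = 0.7337
RM (Liu & Layland) bound for 4 tasks = 0.756828; compare with U = 107597/146640 (approx. 0.733749)
U <= bound, so schedulable by RM sufficient condition.

0.7337


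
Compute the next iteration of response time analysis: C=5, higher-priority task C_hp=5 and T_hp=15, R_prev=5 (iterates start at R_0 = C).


R_next = C + ceil(R_prev / T_hp) * C_hp
ceil(5 / 15) = ceil(0.3333) = 1
Interference = 1 * 5 = 5
R_next = 5 + 5 = 10

10


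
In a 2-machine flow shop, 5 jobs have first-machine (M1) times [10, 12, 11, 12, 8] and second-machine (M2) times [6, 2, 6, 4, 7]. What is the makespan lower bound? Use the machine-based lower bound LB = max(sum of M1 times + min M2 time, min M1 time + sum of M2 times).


LB1 = sum(M1 times) + min(M2 times) = 53 + 2 = 55
LB2 = min(M1 times) + sum(M2 times) = 8 + 25 = 33
Lower bound = max(LB1, LB2) = max(55, 33) = 55

55


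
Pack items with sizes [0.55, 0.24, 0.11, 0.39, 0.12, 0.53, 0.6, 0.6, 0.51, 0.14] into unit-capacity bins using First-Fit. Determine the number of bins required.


Place items sequentially using First-Fit:
  Item 0.55 -> new Bin 1
  Item 0.24 -> Bin 1 (now 0.79)
  Item 0.11 -> Bin 1 (now 0.9)
  Item 0.39 -> new Bin 2
  Item 0.12 -> Bin 2 (now 0.51)
  Item 0.53 -> new Bin 3
  Item 0.6 -> new Bin 4
  Item 0.6 -> new Bin 5
  Item 0.51 -> new Bin 6
  Item 0.14 -> Bin 2 (now 0.65)
Total bins used = 6

6


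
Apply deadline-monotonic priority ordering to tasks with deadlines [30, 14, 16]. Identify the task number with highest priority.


Sort tasks by relative deadline (ascending):
  Task 2: deadline = 14
  Task 3: deadline = 16
  Task 1: deadline = 30
Priority order (highest first): [2, 3, 1]
Highest priority task = 2

2


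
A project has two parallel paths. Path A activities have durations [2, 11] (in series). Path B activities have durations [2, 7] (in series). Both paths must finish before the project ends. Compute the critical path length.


Path A total = 2 + 11 = 13
Path B total = 2 + 7 = 9
Critical path = longest path = max(13, 9) = 13

13


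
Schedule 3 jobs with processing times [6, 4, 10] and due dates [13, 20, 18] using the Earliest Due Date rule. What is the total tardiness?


Sort by due date (EDD order): [(6, 13), (10, 18), (4, 20)]
Compute completion times and tardiness:
  Job 1: p=6, d=13, C=6, tardiness=max(0,6-13)=0
  Job 2: p=10, d=18, C=16, tardiness=max(0,16-18)=0
  Job 3: p=4, d=20, C=20, tardiness=max(0,20-20)=0
Total tardiness = 0

0


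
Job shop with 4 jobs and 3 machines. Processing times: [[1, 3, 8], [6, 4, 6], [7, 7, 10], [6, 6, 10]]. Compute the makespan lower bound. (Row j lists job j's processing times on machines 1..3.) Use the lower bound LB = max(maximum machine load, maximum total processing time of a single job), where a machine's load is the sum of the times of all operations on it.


Machine loads:
  Machine 1: 1 + 6 + 7 + 6 = 20
  Machine 2: 3 + 4 + 7 + 6 = 20
  Machine 3: 8 + 6 + 10 + 10 = 34
Max machine load = 34
Job totals:
  Job 1: 12
  Job 2: 16
  Job 3: 24
  Job 4: 22
Max job total = 24
Lower bound = max(34, 24) = 34

34


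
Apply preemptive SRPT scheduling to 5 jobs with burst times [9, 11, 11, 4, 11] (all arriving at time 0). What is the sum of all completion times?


Since all jobs arrive at t=0, SRPT equals SPT ordering.
SPT order: [4, 9, 11, 11, 11]
Completion times:
  Job 1: p=4, C=4
  Job 2: p=9, C=13
  Job 3: p=11, C=24
  Job 4: p=11, C=35
  Job 5: p=11, C=46
Total completion time = 4 + 13 + 24 + 35 + 46 = 122

122


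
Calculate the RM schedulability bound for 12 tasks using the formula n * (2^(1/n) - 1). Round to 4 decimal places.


Compute 2^(1/12) = 1.0594630944
Subtract 1: 1.0594630944 - 1 = 0.0594630944
Multiply by n: 12 * 0.0594630944 = 0.7135571328
Round to 4 dp: 0.7136

0.7136


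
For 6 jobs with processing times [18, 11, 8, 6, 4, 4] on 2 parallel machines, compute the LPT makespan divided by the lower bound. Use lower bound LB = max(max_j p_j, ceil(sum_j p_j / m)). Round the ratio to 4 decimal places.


LPT order: [18, 11, 8, 6, 4, 4]
Machine loads after assignment: [24, 27]
LPT makespan = 27
Lower bound = max(max_job, ceil(total/2)) = max(18, 26) = 26
Ratio = 27 / 26 = 1.0385

1.0385


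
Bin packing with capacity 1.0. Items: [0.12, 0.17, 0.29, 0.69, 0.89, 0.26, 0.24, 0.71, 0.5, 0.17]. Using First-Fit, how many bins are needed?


Place items sequentially using First-Fit:
  Item 0.12 -> new Bin 1
  Item 0.17 -> Bin 1 (now 0.29)
  Item 0.29 -> Bin 1 (now 0.58)
  Item 0.69 -> new Bin 2
  Item 0.89 -> new Bin 3
  Item 0.26 -> Bin 1 (now 0.84)
  Item 0.24 -> Bin 2 (now 0.93)
  Item 0.71 -> new Bin 4
  Item 0.5 -> new Bin 5
  Item 0.17 -> Bin 4 (now 0.88)
Total bins used = 5

5


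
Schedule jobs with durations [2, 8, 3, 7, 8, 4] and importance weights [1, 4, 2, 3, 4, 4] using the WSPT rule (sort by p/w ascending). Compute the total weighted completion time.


Compute p/w ratios and sort ascending (WSPT): [(4, 4), (3, 2), (2, 1), (8, 4), (8, 4), (7, 3)]
Compute weighted completion times:
  Job (p=4,w=4): C=4, w*C=4*4=16
  Job (p=3,w=2): C=7, w*C=2*7=14
  Job (p=2,w=1): C=9, w*C=1*9=9
  Job (p=8,w=4): C=17, w*C=4*17=68
  Job (p=8,w=4): C=25, w*C=4*25=100
  Job (p=7,w=3): C=32, w*C=3*32=96
Total weighted completion time = 303

303


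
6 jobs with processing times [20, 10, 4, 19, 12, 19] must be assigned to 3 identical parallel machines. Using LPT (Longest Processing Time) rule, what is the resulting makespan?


Sort jobs in decreasing order (LPT): [20, 19, 19, 12, 10, 4]
Assign each job to the least loaded machine:
  Machine 1: jobs [20, 4], load = 24
  Machine 2: jobs [19, 12], load = 31
  Machine 3: jobs [19, 10], load = 29
Makespan = max load = 31

31


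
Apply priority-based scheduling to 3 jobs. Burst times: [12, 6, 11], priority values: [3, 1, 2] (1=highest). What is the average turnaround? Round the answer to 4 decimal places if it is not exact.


Sort by priority (ascending = highest first):
Order: [(1, 6), (2, 11), (3, 12)]
Completion times:
  Priority 1, burst=6, C=6
  Priority 2, burst=11, C=17
  Priority 3, burst=12, C=29
Average turnaround = 52/3 = 17.3333

17.3333


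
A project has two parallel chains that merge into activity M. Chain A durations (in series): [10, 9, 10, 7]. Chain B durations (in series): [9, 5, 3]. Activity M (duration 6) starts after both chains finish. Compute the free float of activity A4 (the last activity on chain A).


ES(A4) = sum of predecessors on chain A = 29
EF(A4) = ES + duration = 29 + 7 = 36
Successor of A4 is M. ES(M) = max(sum(A), sum(B)) = max(36, 17) = 36
Free float = ES(successor) - EF(current) = 36 - 36 = 0

0


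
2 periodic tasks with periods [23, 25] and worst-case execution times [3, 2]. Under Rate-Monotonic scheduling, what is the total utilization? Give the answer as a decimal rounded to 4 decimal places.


Compute individual utilizations (exact fractions):
  Task 1: C/T = 3/23 (approx. 0.1304)
  Task 2: C/T = 2/25 (approx. 0.08)
Total utilization U = 3/23 + 2/25 = 121/575
Rounded to 4 decimal places: U = 0.2104
RM (Liu & Layland) bound for 2 tasks = 0.828427; compare with U = 121/575 (approx. 0.210435)
U <= bound, so schedulable by RM sufficient condition.

0.2104


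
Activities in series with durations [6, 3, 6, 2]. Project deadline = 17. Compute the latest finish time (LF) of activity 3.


LF(activity 3) = deadline - sum of successor durations
Successors: activities 4 through 4 with durations [2]
Sum of successor durations = 2
LF = 17 - 2 = 15

15


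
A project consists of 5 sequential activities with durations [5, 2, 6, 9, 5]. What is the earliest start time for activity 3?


Activity 3 starts after activities 1 through 2 complete.
Predecessor durations: [5, 2]
ES = 5 + 2 = 7

7


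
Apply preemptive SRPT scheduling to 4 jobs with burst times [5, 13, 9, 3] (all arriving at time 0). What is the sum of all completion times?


Since all jobs arrive at t=0, SRPT equals SPT ordering.
SPT order: [3, 5, 9, 13]
Completion times:
  Job 1: p=3, C=3
  Job 2: p=5, C=8
  Job 3: p=9, C=17
  Job 4: p=13, C=30
Total completion time = 3 + 8 + 17 + 30 = 58

58


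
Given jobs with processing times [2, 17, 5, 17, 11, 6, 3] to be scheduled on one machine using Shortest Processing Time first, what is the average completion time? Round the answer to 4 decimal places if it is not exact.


Sort jobs by processing time (SPT order): [2, 3, 5, 6, 11, 17, 17]
Compute completion times sequentially:
  Job 1: processing = 2, completes at 2
  Job 2: processing = 3, completes at 5
  Job 3: processing = 5, completes at 10
  Job 4: processing = 6, completes at 16
  Job 5: processing = 11, completes at 27
  Job 6: processing = 17, completes at 44
  Job 7: processing = 17, completes at 61
Sum of completion times = 165
Average completion time = 165/7 = 23.5714

23.5714


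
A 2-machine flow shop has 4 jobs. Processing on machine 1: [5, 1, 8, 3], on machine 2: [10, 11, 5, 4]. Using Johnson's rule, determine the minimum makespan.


Apply Johnson's rule:
  Group 1 (a <= b): [(2, 1, 11), (4, 3, 4), (1, 5, 10)]
  Group 2 (a > b): [(3, 8, 5)]
Optimal job order: [2, 4, 1, 3]
Schedule:
  Job 2: M1 done at 1, M2 done at 12
  Job 4: M1 done at 4, M2 done at 16
  Job 1: M1 done at 9, M2 done at 26
  Job 3: M1 done at 17, M2 done at 31
Makespan = 31

31


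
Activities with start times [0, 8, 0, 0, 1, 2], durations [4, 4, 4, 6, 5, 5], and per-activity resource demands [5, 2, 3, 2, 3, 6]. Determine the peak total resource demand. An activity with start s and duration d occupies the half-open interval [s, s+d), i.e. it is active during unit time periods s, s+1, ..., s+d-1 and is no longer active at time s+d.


Each activity i is active on [start_i, start_i + duration_i).
Compute total resource usage per time slot:
  t=0: active resources = [5, 3, 2], total = 10
  t=1: active resources = [5, 3, 2, 3], total = 13
  t=2: active resources = [5, 3, 2, 3, 6], total = 19
  t=3: active resources = [5, 3, 2, 3, 6], total = 19
  t=4: active resources = [2, 3, 6], total = 11
  t=5: active resources = [2, 3, 6], total = 11
  t=6: active resources = [6], total = 6
  t=7: active resources = [], total = 0
  t=8: active resources = [2], total = 2
  t=9: active resources = [2], total = 2
  t=10: active resources = [2], total = 2
  t=11: active resources = [2], total = 2
Peak resource demand = 19

19


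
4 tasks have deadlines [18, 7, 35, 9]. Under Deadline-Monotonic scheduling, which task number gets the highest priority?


Sort tasks by relative deadline (ascending):
  Task 2: deadline = 7
  Task 4: deadline = 9
  Task 1: deadline = 18
  Task 3: deadline = 35
Priority order (highest first): [2, 4, 1, 3]
Highest priority task = 2

2


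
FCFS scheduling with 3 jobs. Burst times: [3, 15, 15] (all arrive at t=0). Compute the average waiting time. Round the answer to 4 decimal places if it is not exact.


FCFS order (as given): [3, 15, 15]
Waiting times:
  Job 1: wait = 0
  Job 2: wait = 3
  Job 3: wait = 18
Sum of waiting times = 21
Average waiting time = 21/3 = 7.0

7.0


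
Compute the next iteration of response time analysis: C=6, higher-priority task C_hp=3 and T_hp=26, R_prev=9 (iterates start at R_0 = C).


R_next = C + ceil(R_prev / T_hp) * C_hp
ceil(9 / 26) = ceil(0.3462) = 1
Interference = 1 * 3 = 3
R_next = 6 + 3 = 9
R_next = R_prev, so the iteration has converged (response time = 9).

9


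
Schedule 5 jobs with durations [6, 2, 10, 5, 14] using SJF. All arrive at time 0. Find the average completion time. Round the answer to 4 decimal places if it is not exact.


SJF order (ascending): [2, 5, 6, 10, 14]
Completion times:
  Job 1: burst=2, C=2
  Job 2: burst=5, C=7
  Job 3: burst=6, C=13
  Job 4: burst=10, C=23
  Job 5: burst=14, C=37
Average completion = 82/5 = 16.4

16.4


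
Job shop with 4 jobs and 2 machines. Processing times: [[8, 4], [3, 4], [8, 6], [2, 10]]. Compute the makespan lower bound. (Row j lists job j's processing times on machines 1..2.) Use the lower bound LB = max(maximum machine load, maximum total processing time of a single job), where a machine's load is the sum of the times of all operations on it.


Machine loads:
  Machine 1: 8 + 3 + 8 + 2 = 21
  Machine 2: 4 + 4 + 6 + 10 = 24
Max machine load = 24
Job totals:
  Job 1: 12
  Job 2: 7
  Job 3: 14
  Job 4: 12
Max job total = 14
Lower bound = max(24, 14) = 24

24


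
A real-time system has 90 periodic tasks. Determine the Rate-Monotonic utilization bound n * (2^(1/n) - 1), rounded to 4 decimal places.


Compute 2^(1/90) = 1.0077313692
Subtract 1: 1.0077313692 - 1 = 0.0077313692
Multiply by n: 90 * 0.0077313692 = 0.6958232280
Round to 4 dp: 0.6958

0.6958


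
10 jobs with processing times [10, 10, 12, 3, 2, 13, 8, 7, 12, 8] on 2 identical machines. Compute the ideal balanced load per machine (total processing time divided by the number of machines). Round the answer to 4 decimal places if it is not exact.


Total processing time = 10 + 10 + 12 + 3 + 2 + 13 + 8 + 7 + 12 + 8 = 85
Number of machines = 2
Ideal balanced load = 85 / 2 = 42.5

42.5


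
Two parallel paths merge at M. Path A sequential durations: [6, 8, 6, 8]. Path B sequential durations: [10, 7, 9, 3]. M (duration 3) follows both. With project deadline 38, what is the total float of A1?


Forward pass: ES(A1) = sum of predecessors on chain A = 0
EF = ES + duration = 0 + 6 = 6
Backward pass: LF(M) = deadline = 38; LS(M) = 38 - 3 = 35
LF(A1) = LS(M) - sum(successors on chain A) = 35 - 22 = 13
LS = LF - duration = 13 - 6 = 7
Total float = LS - ES = 7 - 0 = 7

7


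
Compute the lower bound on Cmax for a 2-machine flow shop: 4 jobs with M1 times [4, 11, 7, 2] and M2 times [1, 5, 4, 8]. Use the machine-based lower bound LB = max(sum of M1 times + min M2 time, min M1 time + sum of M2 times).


LB1 = sum(M1 times) + min(M2 times) = 24 + 1 = 25
LB2 = min(M1 times) + sum(M2 times) = 2 + 18 = 20
Lower bound = max(LB1, LB2) = max(25, 20) = 25

25


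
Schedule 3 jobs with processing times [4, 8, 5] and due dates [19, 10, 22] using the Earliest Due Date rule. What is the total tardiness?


Sort by due date (EDD order): [(8, 10), (4, 19), (5, 22)]
Compute completion times and tardiness:
  Job 1: p=8, d=10, C=8, tardiness=max(0,8-10)=0
  Job 2: p=4, d=19, C=12, tardiness=max(0,12-19)=0
  Job 3: p=5, d=22, C=17, tardiness=max(0,17-22)=0
Total tardiness = 0

0


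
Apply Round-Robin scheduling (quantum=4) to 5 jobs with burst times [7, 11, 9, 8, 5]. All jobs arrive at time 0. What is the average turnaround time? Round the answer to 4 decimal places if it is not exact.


Time quantum = 4
Execution trace:
  J1 runs 4 units, time = 4
  J2 runs 4 units, time = 8
  J3 runs 4 units, time = 12
  J4 runs 4 units, time = 16
  J5 runs 4 units, time = 20
  J1 runs 3 units, time = 23
  J2 runs 4 units, time = 27
  J3 runs 4 units, time = 31
  J4 runs 4 units, time = 35
  J5 runs 1 units, time = 36
  J2 runs 3 units, time = 39
  J3 runs 1 units, time = 40
Finish times: [23, 39, 40, 35, 36]
Average turnaround = 173/5 = 34.6

34.6


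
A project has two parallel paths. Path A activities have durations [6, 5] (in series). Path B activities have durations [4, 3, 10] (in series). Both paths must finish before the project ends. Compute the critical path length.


Path A total = 6 + 5 = 11
Path B total = 4 + 3 + 10 = 17
Critical path = longest path = max(11, 17) = 17

17


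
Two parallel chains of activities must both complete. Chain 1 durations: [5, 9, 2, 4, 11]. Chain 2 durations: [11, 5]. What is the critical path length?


Path A total = 5 + 9 + 2 + 4 + 11 = 31
Path B total = 11 + 5 = 16
Critical path = longest path = max(31, 16) = 31

31


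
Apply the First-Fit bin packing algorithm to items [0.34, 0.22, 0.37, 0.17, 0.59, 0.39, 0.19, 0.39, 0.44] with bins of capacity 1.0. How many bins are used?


Place items sequentially using First-Fit:
  Item 0.34 -> new Bin 1
  Item 0.22 -> Bin 1 (now 0.56)
  Item 0.37 -> Bin 1 (now 0.93)
  Item 0.17 -> new Bin 2
  Item 0.59 -> Bin 2 (now 0.76)
  Item 0.39 -> new Bin 3
  Item 0.19 -> Bin 2 (now 0.95)
  Item 0.39 -> Bin 3 (now 0.78)
  Item 0.44 -> new Bin 4
Total bins used = 4

4


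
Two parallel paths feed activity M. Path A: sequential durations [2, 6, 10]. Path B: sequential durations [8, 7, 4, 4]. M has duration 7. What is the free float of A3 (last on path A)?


ES(A3) = sum of predecessors on chain A = 8
EF(A3) = ES + duration = 8 + 10 = 18
Successor of A3 is M. ES(M) = max(sum(A), sum(B)) = max(18, 23) = 23
Free float = ES(successor) - EF(current) = 23 - 18 = 5

5


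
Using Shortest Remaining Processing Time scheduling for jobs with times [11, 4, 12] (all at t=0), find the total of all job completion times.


Since all jobs arrive at t=0, SRPT equals SPT ordering.
SPT order: [4, 11, 12]
Completion times:
  Job 1: p=4, C=4
  Job 2: p=11, C=15
  Job 3: p=12, C=27
Total completion time = 4 + 15 + 27 = 46

46


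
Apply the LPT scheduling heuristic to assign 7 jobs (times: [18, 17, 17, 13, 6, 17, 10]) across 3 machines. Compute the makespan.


Sort jobs in decreasing order (LPT): [18, 17, 17, 17, 13, 10, 6]
Assign each job to the least loaded machine:
  Machine 1: jobs [18, 10, 6], load = 34
  Machine 2: jobs [17, 17], load = 34
  Machine 3: jobs [17, 13], load = 30
Makespan = max load = 34

34


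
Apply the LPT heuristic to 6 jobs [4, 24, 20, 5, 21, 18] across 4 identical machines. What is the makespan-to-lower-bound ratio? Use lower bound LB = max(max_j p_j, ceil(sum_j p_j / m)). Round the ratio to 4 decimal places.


LPT order: [24, 21, 20, 18, 5, 4]
Machine loads after assignment: [24, 21, 24, 23]
LPT makespan = 24
Lower bound = max(max_job, ceil(total/4)) = max(24, 23) = 24
Ratio = 24 / 24 = 1.0

1.0


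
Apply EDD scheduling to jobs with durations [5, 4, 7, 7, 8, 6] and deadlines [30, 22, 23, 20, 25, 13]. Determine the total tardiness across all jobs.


Sort by due date (EDD order): [(6, 13), (7, 20), (4, 22), (7, 23), (8, 25), (5, 30)]
Compute completion times and tardiness:
  Job 1: p=6, d=13, C=6, tardiness=max(0,6-13)=0
  Job 2: p=7, d=20, C=13, tardiness=max(0,13-20)=0
  Job 3: p=4, d=22, C=17, tardiness=max(0,17-22)=0
  Job 4: p=7, d=23, C=24, tardiness=max(0,24-23)=1
  Job 5: p=8, d=25, C=32, tardiness=max(0,32-25)=7
  Job 6: p=5, d=30, C=37, tardiness=max(0,37-30)=7
Total tardiness = 15

15


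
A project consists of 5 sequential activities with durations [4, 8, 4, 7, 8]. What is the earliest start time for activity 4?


Activity 4 starts after activities 1 through 3 complete.
Predecessor durations: [4, 8, 4]
ES = 4 + 8 + 4 = 16

16


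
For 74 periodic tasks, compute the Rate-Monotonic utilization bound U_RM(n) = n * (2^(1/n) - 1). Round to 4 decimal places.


Compute 2^(1/74) = 1.0094108601
Subtract 1: 1.0094108601 - 1 = 0.0094108601
Multiply by n: 74 * 0.0094108601 = 0.6964036474
Round to 4 dp: 0.6964

0.6964


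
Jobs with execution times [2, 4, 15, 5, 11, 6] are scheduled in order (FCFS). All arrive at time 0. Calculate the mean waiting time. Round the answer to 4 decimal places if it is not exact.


FCFS order (as given): [2, 4, 15, 5, 11, 6]
Waiting times:
  Job 1: wait = 0
  Job 2: wait = 2
  Job 3: wait = 6
  Job 4: wait = 21
  Job 5: wait = 26
  Job 6: wait = 37
Sum of waiting times = 92
Average waiting time = 92/6 = 15.3333

15.3333


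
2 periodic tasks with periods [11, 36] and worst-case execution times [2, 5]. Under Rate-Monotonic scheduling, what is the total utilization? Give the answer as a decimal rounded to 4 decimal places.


Compute individual utilizations (exact fractions):
  Task 1: C/T = 2/11 (approx. 0.1818)
  Task 2: C/T = 5/36 (approx. 0.1389)
Total utilization U = 2/11 + 5/36 = 127/396
Rounded to 4 decimal places: U = 0.3207
RM (Liu & Layland) bound for 2 tasks = 0.828427; compare with U = 127/396 (approx. 0.320707)
U <= bound, so schedulable by RM sufficient condition.

0.3207


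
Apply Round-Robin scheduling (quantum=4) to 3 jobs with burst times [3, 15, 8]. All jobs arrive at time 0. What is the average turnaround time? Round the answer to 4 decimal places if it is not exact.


Time quantum = 4
Execution trace:
  J1 runs 3 units, time = 3
  J2 runs 4 units, time = 7
  J3 runs 4 units, time = 11
  J2 runs 4 units, time = 15
  J3 runs 4 units, time = 19
  J2 runs 4 units, time = 23
  J2 runs 3 units, time = 26
Finish times: [3, 26, 19]
Average turnaround = 48/3 = 16.0

16.0


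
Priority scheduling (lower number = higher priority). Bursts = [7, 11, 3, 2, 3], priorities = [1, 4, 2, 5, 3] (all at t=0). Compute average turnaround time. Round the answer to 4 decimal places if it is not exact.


Sort by priority (ascending = highest first):
Order: [(1, 7), (2, 3), (3, 3), (4, 11), (5, 2)]
Completion times:
  Priority 1, burst=7, C=7
  Priority 2, burst=3, C=10
  Priority 3, burst=3, C=13
  Priority 4, burst=11, C=24
  Priority 5, burst=2, C=26
Average turnaround = 80/5 = 16.0

16.0


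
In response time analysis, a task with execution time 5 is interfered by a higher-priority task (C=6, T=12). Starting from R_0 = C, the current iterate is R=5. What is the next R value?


R_next = C + ceil(R_prev / T_hp) * C_hp
ceil(5 / 12) = ceil(0.4167) = 1
Interference = 1 * 6 = 6
R_next = 5 + 6 = 11

11


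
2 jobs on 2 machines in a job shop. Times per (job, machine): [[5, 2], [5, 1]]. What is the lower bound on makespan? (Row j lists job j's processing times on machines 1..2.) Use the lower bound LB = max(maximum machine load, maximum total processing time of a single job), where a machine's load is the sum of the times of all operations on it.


Machine loads:
  Machine 1: 5 + 5 = 10
  Machine 2: 2 + 1 = 3
Max machine load = 10
Job totals:
  Job 1: 7
  Job 2: 6
Max job total = 7
Lower bound = max(10, 7) = 10

10


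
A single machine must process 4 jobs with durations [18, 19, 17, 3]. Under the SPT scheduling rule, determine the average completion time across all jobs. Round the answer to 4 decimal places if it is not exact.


Sort jobs by processing time (SPT order): [3, 17, 18, 19]
Compute completion times sequentially:
  Job 1: processing = 3, completes at 3
  Job 2: processing = 17, completes at 20
  Job 3: processing = 18, completes at 38
  Job 4: processing = 19, completes at 57
Sum of completion times = 118
Average completion time = 118/4 = 29.5

29.5


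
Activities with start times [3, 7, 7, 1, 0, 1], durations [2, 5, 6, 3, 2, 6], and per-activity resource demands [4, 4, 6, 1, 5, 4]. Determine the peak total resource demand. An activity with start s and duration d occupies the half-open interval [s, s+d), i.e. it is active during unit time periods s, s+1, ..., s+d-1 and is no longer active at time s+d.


Each activity i is active on [start_i, start_i + duration_i).
Compute total resource usage per time slot:
  t=0: active resources = [5], total = 5
  t=1: active resources = [1, 5, 4], total = 10
  t=2: active resources = [1, 4], total = 5
  t=3: active resources = [4, 1, 4], total = 9
  t=4: active resources = [4, 4], total = 8
  t=5: active resources = [4], total = 4
  t=6: active resources = [4], total = 4
  t=7: active resources = [4, 6], total = 10
  t=8: active resources = [4, 6], total = 10
  t=9: active resources = [4, 6], total = 10
  t=10: active resources = [4, 6], total = 10
  t=11: active resources = [4, 6], total = 10
  t=12: active resources = [6], total = 6
Peak resource demand = 10

10


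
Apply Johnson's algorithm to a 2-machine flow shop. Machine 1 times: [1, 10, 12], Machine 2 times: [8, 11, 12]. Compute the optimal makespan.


Apply Johnson's rule:
  Group 1 (a <= b): [(1, 1, 8), (2, 10, 11), (3, 12, 12)]
  Group 2 (a > b): []
Optimal job order: [1, 2, 3]
Schedule:
  Job 1: M1 done at 1, M2 done at 9
  Job 2: M1 done at 11, M2 done at 22
  Job 3: M1 done at 23, M2 done at 35
Makespan = 35

35


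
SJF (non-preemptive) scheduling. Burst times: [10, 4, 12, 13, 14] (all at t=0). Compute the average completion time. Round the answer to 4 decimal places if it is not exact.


SJF order (ascending): [4, 10, 12, 13, 14]
Completion times:
  Job 1: burst=4, C=4
  Job 2: burst=10, C=14
  Job 3: burst=12, C=26
  Job 4: burst=13, C=39
  Job 5: burst=14, C=53
Average completion = 136/5 = 27.2

27.2


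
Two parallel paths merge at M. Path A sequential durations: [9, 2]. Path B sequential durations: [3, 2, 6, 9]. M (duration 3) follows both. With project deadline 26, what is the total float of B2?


Forward pass: ES(B2) = sum of predecessors on chain B = 3
EF = ES + duration = 3 + 2 = 5
Backward pass: LF(M) = deadline = 26; LS(M) = 26 - 3 = 23
LF(B2) = LS(M) - sum(successors on chain B) = 23 - 15 = 8
LS = LF - duration = 8 - 2 = 6
Total float = LS - ES = 6 - 3 = 3

3


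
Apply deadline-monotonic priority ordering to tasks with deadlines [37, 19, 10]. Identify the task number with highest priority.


Sort tasks by relative deadline (ascending):
  Task 3: deadline = 10
  Task 2: deadline = 19
  Task 1: deadline = 37
Priority order (highest first): [3, 2, 1]
Highest priority task = 3

3


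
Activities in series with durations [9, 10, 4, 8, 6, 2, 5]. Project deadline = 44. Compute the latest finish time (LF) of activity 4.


LF(activity 4) = deadline - sum of successor durations
Successors: activities 5 through 7 with durations [6, 2, 5]
Sum of successor durations = 13
LF = 44 - 13 = 31

31


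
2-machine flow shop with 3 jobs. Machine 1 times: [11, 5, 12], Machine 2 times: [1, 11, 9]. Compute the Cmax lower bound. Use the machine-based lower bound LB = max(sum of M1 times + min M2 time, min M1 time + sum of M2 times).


LB1 = sum(M1 times) + min(M2 times) = 28 + 1 = 29
LB2 = min(M1 times) + sum(M2 times) = 5 + 21 = 26
Lower bound = max(LB1, LB2) = max(29, 26) = 29

29


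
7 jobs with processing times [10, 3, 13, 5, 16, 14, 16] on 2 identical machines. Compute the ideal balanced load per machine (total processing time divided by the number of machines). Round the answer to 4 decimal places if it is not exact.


Total processing time = 10 + 3 + 13 + 5 + 16 + 14 + 16 = 77
Number of machines = 2
Ideal balanced load = 77 / 2 = 38.5

38.5
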